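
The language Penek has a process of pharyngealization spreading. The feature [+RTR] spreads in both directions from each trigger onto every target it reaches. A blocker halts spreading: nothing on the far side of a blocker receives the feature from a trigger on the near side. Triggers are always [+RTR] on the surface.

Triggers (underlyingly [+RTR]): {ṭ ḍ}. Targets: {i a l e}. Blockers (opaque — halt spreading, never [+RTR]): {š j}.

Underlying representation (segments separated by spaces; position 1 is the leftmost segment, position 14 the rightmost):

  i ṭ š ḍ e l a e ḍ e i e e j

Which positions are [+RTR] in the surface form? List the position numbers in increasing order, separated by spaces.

1 2 4 5 6 7 8 9 10 11 12 13

From /ṭ/ at 2 rightward: 3 /š/ blocks.
From /ṭ/ at 2 leftward: 1 /i/ → [+RTR]; word edge.
From /ḍ/ at 4 rightward: 5 /e/ → [+RTR]; 6 /l/ → [+RTR]; 7 /a/ → [+RTR]; 8 /e/ → [+RTR]; 9 /ḍ/ is itself a trigger — this domain ends here.
From /ḍ/ at 4 leftward: 3 /š/ blocks.
From /ḍ/ at 9 rightward: 10 /e/ → [+RTR]; 11 /i/ → [+RTR]; 12 /e/ → [+RTR]; 13 /e/ → [+RTR]; 14 /j/ blocks.
From /ḍ/ at 9 leftward: 8 /e/ → [+RTR]; 7 /a/ → [+RTR]; 6 /l/ → [+RTR]; 5 /e/ → [+RTR]; 4 /ḍ/ is itself a trigger — this domain ends here.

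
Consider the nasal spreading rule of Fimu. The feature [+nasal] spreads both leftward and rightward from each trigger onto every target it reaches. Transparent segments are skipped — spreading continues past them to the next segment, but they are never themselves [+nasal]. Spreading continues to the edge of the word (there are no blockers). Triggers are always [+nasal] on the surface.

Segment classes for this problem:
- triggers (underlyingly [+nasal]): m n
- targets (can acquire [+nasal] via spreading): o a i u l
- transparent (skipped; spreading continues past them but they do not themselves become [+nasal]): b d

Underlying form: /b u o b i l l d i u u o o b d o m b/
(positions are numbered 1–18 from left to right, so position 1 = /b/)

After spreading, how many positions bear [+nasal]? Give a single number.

From /m/ at 17 rightward: 18 /b/ transparent; word edge.
From /m/ at 17 leftward: 16 /o/ → [+nasal]; 15 /d/ transparent; 14 /b/ transparent; 13 /o/ → [+nasal]; 12 /o/ → [+nasal]; 11 /u/ → [+nasal]; 10 /u/ → [+nasal]; 9 /i/ → [+nasal]; 8 /d/ transparent; 7 /l/ → [+nasal]; 6 /l/ → [+nasal]; 5 /i/ → [+nasal]; 4 /b/ transparent; 3 /o/ → [+nasal]; 2 /u/ → [+nasal]; 1 /b/ transparent; word edge.
[+nasal] positions on the surface: 2 3 5 6 7 9 10 11 12 13 16 17.

12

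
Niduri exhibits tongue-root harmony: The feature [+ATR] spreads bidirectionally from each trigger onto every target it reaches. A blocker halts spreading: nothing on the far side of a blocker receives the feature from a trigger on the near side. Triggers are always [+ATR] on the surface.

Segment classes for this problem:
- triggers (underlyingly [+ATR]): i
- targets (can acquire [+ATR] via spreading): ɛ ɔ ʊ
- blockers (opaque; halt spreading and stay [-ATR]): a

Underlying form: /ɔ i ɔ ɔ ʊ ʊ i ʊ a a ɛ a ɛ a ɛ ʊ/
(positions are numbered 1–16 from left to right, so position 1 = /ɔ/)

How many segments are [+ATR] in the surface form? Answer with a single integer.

From /i/ at 2 rightward: 3 /ɔ/ → [+ATR]; 4 /ɔ/ → [+ATR]; 5 /ʊ/ → [+ATR]; 6 /ʊ/ → [+ATR]; 7 /i/ is itself a trigger — this domain ends here.
From /i/ at 2 leftward: 1 /ɔ/ → [+ATR]; word edge.
From /i/ at 7 rightward: 8 /ʊ/ → [+ATR]; 9 /a/ blocks.
From /i/ at 7 leftward: 6 /ʊ/ → [+ATR]; 5 /ʊ/ → [+ATR]; 4 /ɔ/ → [+ATR]; 3 /ɔ/ → [+ATR]; 2 /i/ is itself a trigger — this domain ends here.
Targets with no active source: positions 11 13 15 16 stay [-ATR].
[+ATR] positions on the surface: 1 2 3 4 5 6 7 8.

8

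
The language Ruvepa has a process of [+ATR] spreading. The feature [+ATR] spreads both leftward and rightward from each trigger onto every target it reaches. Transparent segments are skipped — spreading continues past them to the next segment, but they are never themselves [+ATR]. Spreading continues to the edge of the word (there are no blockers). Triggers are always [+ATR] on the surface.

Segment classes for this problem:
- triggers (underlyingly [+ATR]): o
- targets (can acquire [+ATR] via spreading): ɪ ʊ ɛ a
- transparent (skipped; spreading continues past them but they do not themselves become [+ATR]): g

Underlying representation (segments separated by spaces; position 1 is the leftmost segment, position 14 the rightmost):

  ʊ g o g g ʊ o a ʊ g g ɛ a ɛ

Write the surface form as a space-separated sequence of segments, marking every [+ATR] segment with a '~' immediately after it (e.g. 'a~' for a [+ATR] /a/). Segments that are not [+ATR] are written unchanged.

From /o/ at 3 rightward: 4 /g/ transparent; 5 /g/ transparent; 6 /ʊ/ → [+ATR]; 7 /o/ is itself a trigger — this domain ends here.
From /o/ at 3 leftward: 2 /g/ transparent; 1 /ʊ/ → [+ATR]; word edge.
From /o/ at 7 rightward: 8 /a/ → [+ATR]; 9 /ʊ/ → [+ATR]; 10 /g/ transparent; 11 /g/ transparent; 12 /ɛ/ → [+ATR]; 13 /a/ → [+ATR]; 14 /ɛ/ → [+ATR]; word edge.
From /o/ at 7 leftward: 6 /ʊ/ → [+ATR]; 5 /g/ transparent; 4 /g/ transparent; 3 /o/ is itself a trigger — this domain ends here.
[+ATR] positions on the surface: 1 3 6 7 8 9 12 13 14.

ʊ~ g o~ g g ʊ~ o~ a~ ʊ~ g g ɛ~ a~ ɛ~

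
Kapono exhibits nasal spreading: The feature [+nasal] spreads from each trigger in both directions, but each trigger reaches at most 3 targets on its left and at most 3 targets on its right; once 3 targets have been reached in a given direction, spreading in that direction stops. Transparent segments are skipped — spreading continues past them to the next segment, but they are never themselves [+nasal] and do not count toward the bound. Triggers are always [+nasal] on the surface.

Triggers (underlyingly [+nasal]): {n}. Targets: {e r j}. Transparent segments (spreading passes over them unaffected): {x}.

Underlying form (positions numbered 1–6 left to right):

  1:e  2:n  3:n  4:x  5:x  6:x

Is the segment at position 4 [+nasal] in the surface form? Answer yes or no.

From /n/ at 2 rightward: 3 /n/ is itself a trigger — this domain ends here.
From /n/ at 2 leftward: 1 /e/ → [+nasal]; word edge.
From /n/ at 3 rightward: 4 /x/ transparent; 5 /x/ transparent; 6 /x/ transparent; word edge.
From /n/ at 3 leftward: 2 /n/ is itself a trigger — this domain ends here.
[+nasal] positions on the surface: 1 2 3.

no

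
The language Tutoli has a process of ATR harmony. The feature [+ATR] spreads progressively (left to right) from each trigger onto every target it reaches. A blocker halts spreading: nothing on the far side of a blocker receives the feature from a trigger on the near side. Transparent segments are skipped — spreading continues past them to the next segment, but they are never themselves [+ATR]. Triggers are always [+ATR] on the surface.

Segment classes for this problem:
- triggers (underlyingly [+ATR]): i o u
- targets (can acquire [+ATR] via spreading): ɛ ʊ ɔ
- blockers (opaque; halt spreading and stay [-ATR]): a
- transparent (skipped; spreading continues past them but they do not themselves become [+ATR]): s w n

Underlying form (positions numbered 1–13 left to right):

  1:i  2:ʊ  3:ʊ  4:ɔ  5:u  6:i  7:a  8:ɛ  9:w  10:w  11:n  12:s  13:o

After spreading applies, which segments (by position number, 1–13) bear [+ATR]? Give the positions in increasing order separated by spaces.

From /i/ at 1 rightward: 2 /ʊ/ → [+ATR]; 3 /ʊ/ → [+ATR]; 4 /ɔ/ → [+ATR]; 5 /u/ is itself a trigger — this domain ends here.
From /u/ at 5 rightward: 6 /i/ is itself a trigger — this domain ends here.
From /i/ at 6 rightward: 7 /a/ blocks.
From /o/ at 13 rightward: word edge.
Target with no active source: position 8 stays [-ATR].

1 2 3 4 5 6 13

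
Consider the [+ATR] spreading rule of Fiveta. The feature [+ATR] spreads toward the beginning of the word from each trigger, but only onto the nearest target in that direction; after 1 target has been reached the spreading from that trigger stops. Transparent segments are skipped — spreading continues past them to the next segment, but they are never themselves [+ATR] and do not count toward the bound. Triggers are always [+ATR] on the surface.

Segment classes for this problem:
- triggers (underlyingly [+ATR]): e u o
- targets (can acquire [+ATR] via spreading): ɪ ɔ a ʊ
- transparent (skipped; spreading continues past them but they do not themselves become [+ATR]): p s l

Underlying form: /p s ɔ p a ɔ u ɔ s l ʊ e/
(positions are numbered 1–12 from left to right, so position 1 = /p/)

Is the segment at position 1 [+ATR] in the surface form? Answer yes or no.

From /u/ at 7 leftward: 6 /ɔ/ → [+ATR]; bound reached.
From /e/ at 12 leftward: 11 /ʊ/ → [+ATR]; bound reached.
Targets with no active source: positions 3 5 8 stay [-ATR].
[+ATR] positions on the surface: 6 7 11 12.

no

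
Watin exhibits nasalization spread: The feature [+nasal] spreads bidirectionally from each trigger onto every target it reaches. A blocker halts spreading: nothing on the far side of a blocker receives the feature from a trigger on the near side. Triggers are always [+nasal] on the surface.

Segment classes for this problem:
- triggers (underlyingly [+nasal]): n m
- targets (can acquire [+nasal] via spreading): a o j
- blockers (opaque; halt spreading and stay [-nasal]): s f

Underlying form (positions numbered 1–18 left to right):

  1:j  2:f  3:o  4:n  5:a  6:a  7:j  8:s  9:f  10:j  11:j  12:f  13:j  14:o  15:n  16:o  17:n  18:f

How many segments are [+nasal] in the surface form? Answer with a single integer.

10

From /n/ at 4 rightward: 5 /a/ → [+nasal]; 6 /a/ → [+nasal]; 7 /j/ → [+nasal]; 8 /s/ blocks.
From /n/ at 4 leftward: 3 /o/ → [+nasal]; 2 /f/ blocks.
From /n/ at 15 rightward: 16 /o/ → [+nasal]; 17 /n/ is itself a trigger — this domain ends here.
From /n/ at 15 leftward: 14 /o/ → [+nasal]; 13 /j/ → [+nasal]; 12 /f/ blocks.
From /n/ at 17 rightward: 18 /f/ blocks.
From /n/ at 17 leftward: 16 /o/ → [+nasal]; 15 /n/ is itself a trigger — this domain ends here.
Targets with no active source: positions 1 10 11 stay [-nasal].
[+nasal] positions on the surface: 3 4 5 6 7 13 14 15 16 17.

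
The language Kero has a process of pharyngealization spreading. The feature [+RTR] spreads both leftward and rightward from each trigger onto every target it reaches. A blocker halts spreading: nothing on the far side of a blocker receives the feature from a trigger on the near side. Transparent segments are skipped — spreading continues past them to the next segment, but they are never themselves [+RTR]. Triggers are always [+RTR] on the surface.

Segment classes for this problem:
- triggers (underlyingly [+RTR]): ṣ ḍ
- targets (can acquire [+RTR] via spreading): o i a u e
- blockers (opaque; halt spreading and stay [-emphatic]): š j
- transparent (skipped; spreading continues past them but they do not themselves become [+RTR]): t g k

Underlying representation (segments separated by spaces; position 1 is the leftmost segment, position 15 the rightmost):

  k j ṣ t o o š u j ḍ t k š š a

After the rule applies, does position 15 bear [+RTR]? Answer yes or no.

From /ṣ/ at 3 rightward: 4 /t/ transparent; 5 /o/ → [+RTR]; 6 /o/ → [+RTR]; 7 /š/ blocks.
From /ṣ/ at 3 leftward: 2 /j/ blocks.
From /ḍ/ at 10 rightward: 11 /t/ transparent; 12 /k/ transparent; 13 /š/ blocks.
From /ḍ/ at 10 leftward: 9 /j/ blocks.
Targets with no active source: positions 8 15 stay [-emphatic].
[+RTR] positions on the surface: 3 5 6 10.

no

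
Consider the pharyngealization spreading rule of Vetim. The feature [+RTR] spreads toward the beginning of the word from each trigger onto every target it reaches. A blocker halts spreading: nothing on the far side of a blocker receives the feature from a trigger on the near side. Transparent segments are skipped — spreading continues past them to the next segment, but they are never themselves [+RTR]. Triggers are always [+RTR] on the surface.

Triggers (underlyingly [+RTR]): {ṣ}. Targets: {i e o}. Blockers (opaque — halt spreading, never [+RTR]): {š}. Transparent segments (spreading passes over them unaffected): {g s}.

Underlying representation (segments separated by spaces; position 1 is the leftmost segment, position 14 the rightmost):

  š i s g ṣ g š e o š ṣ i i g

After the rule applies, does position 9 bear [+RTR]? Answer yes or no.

no

From /ṣ/ at 5 leftward: 4 /g/ transparent; 3 /s/ transparent; 2 /i/ → [+RTR]; 1 /š/ blocks.
From /ṣ/ at 11 leftward: 10 /š/ blocks.
Targets with no active source: positions 8 9 12 13 stay [-emphatic].
[+RTR] positions on the surface: 2 5 11.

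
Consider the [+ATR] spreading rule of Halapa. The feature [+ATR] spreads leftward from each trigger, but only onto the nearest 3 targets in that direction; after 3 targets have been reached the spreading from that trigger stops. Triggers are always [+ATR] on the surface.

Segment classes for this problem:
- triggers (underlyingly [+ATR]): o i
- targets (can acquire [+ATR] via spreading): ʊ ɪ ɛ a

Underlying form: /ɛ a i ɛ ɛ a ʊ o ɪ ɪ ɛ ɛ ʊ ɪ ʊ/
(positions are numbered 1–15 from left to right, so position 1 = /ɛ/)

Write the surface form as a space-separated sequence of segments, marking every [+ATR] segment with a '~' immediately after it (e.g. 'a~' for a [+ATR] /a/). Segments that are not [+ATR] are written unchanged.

From /i/ at 3 leftward: 2 /a/ → [+ATR]; 1 /ɛ/ → [+ATR]; word edge.
From /o/ at 8 leftward: 7 /ʊ/ → [+ATR]; 6 /a/ → [+ATR]; 5 /ɛ/ → [+ATR]; bound reached.
Targets with no active source: positions 4 9 10 11 12 13 14 15 stay [-ATR].
[+ATR] positions on the surface: 1 2 3 5 6 7 8.

ɛ~ a~ i~ ɛ ɛ~ a~ ʊ~ o~ ɪ ɪ ɛ ɛ ʊ ɪ ʊ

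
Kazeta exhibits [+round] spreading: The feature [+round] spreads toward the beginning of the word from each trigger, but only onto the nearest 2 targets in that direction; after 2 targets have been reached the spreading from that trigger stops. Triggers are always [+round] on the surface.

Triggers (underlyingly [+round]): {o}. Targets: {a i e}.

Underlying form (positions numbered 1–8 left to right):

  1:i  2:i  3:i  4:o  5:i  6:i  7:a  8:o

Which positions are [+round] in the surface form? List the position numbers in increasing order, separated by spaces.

2 3 4 6 7 8

From /o/ at 4 leftward: 3 /i/ → [+round]; 2 /i/ → [+round]; bound reached.
From /o/ at 8 leftward: 7 /a/ → [+round]; 6 /i/ → [+round]; bound reached.
Targets with no active source: positions 1 5 stay [-round].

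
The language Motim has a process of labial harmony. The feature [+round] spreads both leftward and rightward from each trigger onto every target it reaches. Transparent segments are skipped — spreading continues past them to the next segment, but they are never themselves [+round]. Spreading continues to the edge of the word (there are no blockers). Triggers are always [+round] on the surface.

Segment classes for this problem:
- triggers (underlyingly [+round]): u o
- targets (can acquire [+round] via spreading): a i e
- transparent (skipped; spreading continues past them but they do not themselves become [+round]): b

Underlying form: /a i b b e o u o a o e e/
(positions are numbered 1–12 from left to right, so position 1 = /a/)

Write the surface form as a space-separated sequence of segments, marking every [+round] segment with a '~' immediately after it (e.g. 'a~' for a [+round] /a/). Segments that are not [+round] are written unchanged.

a~ i~ b b e~ o~ u~ o~ a~ o~ e~ e~

From /o/ at 6 rightward: 7 /u/ is itself a trigger — this domain ends here.
From /o/ at 6 leftward: 5 /e/ → [+round]; 4 /b/ transparent; 3 /b/ transparent; 2 /i/ → [+round]; 1 /a/ → [+round]; word edge.
From /u/ at 7 rightward: 8 /o/ is itself a trigger — this domain ends here.
From /u/ at 7 leftward: 6 /o/ is itself a trigger — this domain ends here.
From /o/ at 8 rightward: 9 /a/ → [+round]; 10 /o/ is itself a trigger — this domain ends here.
From /o/ at 8 leftward: 7 /u/ is itself a trigger — this domain ends here.
From /o/ at 10 rightward: 11 /e/ → [+round]; 12 /e/ → [+round]; word edge.
From /o/ at 10 leftward: 9 /a/ → [+round]; 8 /o/ is itself a trigger — this domain ends here.
[+round] positions on the surface: 1 2 5 6 7 8 9 10 11 12.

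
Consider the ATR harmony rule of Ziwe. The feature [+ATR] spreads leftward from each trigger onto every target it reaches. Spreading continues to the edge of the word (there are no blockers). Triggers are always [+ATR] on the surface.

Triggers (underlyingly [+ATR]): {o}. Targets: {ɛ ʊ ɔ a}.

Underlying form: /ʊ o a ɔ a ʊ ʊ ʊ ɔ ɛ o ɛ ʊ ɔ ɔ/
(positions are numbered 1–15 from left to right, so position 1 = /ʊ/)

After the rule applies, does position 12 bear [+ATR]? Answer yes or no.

From /o/ at 2 leftward: 1 /ʊ/ → [+ATR]; word edge.
From /o/ at 11 leftward: 10 /ɛ/ → [+ATR]; 9 /ɔ/ → [+ATR]; 8 /ʊ/ → [+ATR]; 7 /ʊ/ → [+ATR]; 6 /ʊ/ → [+ATR]; 5 /a/ → [+ATR]; 4 /ɔ/ → [+ATR]; 3 /a/ → [+ATR]; 2 /o/ is itself a trigger — this domain ends here.
Targets with no active source: positions 12 13 14 15 stay [-ATR].
[+ATR] positions on the surface: 1 2 3 4 5 6 7 8 9 10 11.

no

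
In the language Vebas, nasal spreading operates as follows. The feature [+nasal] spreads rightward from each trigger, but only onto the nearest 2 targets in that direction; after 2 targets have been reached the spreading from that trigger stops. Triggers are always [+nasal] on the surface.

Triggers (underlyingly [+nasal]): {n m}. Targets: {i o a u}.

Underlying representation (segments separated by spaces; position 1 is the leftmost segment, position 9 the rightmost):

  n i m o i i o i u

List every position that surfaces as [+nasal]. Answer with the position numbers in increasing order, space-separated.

From /n/ at 1 rightward: 2 /i/ → [+nasal]; 3 /m/ is itself a trigger — this domain ends here.
From /m/ at 3 rightward: 4 /o/ → [+nasal]; 5 /i/ → [+nasal]; bound reached.
Targets with no active source: positions 6 7 8 9 stay [-nasal].

1 2 3 4 5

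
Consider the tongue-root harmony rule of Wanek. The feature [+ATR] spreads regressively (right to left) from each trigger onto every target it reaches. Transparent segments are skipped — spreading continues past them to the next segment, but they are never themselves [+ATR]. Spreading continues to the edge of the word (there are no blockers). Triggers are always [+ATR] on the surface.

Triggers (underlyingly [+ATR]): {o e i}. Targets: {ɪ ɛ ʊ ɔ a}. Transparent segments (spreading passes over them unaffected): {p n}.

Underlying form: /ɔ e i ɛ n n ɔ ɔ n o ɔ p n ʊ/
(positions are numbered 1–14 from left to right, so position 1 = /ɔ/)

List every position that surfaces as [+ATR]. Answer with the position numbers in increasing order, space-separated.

From /e/ at 2 leftward: 1 /ɔ/ → [+ATR]; word edge.
From /i/ at 3 leftward: 2 /e/ is itself a trigger — this domain ends here.
From /o/ at 10 leftward: 9 /n/ transparent; 8 /ɔ/ → [+ATR]; 7 /ɔ/ → [+ATR]; 6 /n/ transparent; 5 /n/ transparent; 4 /ɛ/ → [+ATR]; 3 /i/ is itself a trigger — this domain ends here.
Targets with no active source: positions 11 14 stay [-ATR].

1 2 3 4 7 8 10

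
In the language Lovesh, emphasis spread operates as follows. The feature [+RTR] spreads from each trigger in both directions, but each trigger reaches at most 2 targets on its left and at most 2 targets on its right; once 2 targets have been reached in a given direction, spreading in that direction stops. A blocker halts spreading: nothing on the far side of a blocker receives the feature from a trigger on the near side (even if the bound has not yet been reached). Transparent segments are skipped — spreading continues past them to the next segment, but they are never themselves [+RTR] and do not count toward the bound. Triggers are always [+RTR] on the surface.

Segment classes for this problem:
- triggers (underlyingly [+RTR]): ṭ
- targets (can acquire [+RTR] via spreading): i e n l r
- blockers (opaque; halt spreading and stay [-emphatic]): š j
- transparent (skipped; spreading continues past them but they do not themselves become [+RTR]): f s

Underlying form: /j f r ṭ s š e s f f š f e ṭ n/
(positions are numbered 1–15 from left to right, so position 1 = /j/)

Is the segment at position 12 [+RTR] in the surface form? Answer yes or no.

From /ṭ/ at 4 rightward: 5 /s/ transparent; 6 /š/ blocks.
From /ṭ/ at 4 leftward: 3 /r/ → [+RTR]; 2 /f/ transparent; 1 /j/ blocks.
From /ṭ/ at 14 rightward: 15 /n/ → [+RTR]; word edge.
From /ṭ/ at 14 leftward: 13 /e/ → [+RTR]; 12 /f/ transparent; 11 /š/ blocks.
Target with no active source: position 7 stays [-emphatic].
[+RTR] positions on the surface: 3 4 13 14 15.

no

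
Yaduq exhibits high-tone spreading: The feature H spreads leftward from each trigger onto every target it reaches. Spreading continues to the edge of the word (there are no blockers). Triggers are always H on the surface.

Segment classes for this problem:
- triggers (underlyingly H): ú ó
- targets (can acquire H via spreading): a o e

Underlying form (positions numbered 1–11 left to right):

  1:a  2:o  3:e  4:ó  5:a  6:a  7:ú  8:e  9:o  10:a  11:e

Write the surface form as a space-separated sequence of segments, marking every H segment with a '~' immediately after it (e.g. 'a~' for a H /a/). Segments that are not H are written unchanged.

From /ó/ at 4 leftward: 3 /e/ → H; 2 /o/ → H; 1 /a/ → H; word edge.
From /ú/ at 7 leftward: 6 /a/ → H; 5 /a/ → H; 4 /ó/ is itself a trigger — this domain ends here.
Targets with no active source: positions 8 9 10 11 stay [-high tone].
H positions on the surface: 1 2 3 4 5 6 7.

a~ o~ e~ ó~ a~ a~ ú~ e o a e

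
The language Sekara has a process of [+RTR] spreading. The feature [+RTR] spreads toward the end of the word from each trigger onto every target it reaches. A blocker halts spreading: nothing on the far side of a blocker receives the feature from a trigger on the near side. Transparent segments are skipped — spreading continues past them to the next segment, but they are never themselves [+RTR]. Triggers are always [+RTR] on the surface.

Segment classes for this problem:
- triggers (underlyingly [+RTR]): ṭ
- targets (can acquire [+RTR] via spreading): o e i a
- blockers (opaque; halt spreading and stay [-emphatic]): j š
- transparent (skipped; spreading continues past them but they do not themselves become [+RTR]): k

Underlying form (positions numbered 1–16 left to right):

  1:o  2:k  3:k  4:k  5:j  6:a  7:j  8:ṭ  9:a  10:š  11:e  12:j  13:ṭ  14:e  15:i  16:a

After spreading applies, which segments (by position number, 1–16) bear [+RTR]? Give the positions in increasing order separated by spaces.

From /ṭ/ at 8 rightward: 9 /a/ → [+RTR]; 10 /š/ blocks.
From /ṭ/ at 13 rightward: 14 /e/ → [+RTR]; 15 /i/ → [+RTR]; 16 /a/ → [+RTR]; word edge.
Targets with no active source: positions 1 6 11 stay [-emphatic].

8 9 13 14 15 16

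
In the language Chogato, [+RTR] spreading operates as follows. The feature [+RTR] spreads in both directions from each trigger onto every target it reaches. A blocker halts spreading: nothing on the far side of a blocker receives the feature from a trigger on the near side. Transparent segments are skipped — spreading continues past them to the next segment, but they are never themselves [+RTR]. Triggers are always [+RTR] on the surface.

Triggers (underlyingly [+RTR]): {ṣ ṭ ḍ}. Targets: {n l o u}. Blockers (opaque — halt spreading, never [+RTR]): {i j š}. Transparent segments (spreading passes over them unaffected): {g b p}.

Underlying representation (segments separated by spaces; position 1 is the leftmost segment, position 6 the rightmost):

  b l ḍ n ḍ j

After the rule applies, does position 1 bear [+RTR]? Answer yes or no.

no

From /ḍ/ at 3 rightward: 4 /n/ → [+RTR]; 5 /ḍ/ is itself a trigger — this domain ends here.
From /ḍ/ at 3 leftward: 2 /l/ → [+RTR]; 1 /b/ transparent; word edge.
From /ḍ/ at 5 rightward: 6 /j/ blocks.
From /ḍ/ at 5 leftward: 4 /n/ → [+RTR]; 3 /ḍ/ is itself a trigger — this domain ends here.
[+RTR] positions on the surface: 2 3 4 5.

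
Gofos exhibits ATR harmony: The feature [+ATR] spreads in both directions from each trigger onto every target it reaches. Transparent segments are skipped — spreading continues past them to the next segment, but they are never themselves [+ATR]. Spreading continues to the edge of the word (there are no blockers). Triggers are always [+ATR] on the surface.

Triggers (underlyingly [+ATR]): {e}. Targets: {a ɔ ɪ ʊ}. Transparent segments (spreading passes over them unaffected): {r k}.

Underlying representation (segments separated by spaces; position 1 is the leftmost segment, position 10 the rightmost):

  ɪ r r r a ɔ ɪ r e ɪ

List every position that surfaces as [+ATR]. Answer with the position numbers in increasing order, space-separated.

From /e/ at 9 rightward: 10 /ɪ/ → [+ATR]; word edge.
From /e/ at 9 leftward: 8 /r/ transparent; 7 /ɪ/ → [+ATR]; 6 /ɔ/ → [+ATR]; 5 /a/ → [+ATR]; 4 /r/ transparent; 3 /r/ transparent; 2 /r/ transparent; 1 /ɪ/ → [+ATR]; word edge.

1 5 6 7 9 10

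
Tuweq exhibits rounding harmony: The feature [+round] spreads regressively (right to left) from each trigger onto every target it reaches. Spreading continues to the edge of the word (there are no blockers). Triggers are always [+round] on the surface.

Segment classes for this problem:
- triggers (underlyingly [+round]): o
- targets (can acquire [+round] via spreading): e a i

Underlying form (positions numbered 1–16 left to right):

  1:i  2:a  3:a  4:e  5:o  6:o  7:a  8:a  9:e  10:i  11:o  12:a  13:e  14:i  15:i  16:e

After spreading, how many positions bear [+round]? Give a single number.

11

From /o/ at 5 leftward: 4 /e/ → [+round]; 3 /a/ → [+round]; 2 /a/ → [+round]; 1 /i/ → [+round]; word edge.
From /o/ at 6 leftward: 5 /o/ is itself a trigger — this domain ends here.
From /o/ at 11 leftward: 10 /i/ → [+round]; 9 /e/ → [+round]; 8 /a/ → [+round]; 7 /a/ → [+round]; 6 /o/ is itself a trigger — this domain ends here.
Targets with no active source: positions 12 13 14 15 16 stay [-round].
[+round] positions on the surface: 1 2 3 4 5 6 7 8 9 10 11.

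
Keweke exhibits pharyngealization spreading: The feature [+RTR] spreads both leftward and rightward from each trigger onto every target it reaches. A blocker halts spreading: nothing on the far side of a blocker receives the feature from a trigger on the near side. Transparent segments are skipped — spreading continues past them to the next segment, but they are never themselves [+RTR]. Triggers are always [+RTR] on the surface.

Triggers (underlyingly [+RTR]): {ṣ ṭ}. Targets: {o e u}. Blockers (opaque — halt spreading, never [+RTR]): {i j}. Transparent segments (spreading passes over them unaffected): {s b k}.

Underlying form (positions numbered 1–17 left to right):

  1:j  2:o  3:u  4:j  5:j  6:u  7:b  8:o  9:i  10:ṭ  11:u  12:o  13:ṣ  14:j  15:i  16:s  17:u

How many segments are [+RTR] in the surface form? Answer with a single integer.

From /ṭ/ at 10 rightward: 11 /u/ → [+RTR]; 12 /o/ → [+RTR]; 13 /ṣ/ is itself a trigger — this domain ends here.
From /ṭ/ at 10 leftward: 9 /i/ blocks.
From /ṣ/ at 13 rightward: 14 /j/ blocks.
From /ṣ/ at 13 leftward: 12 /o/ → [+RTR]; 11 /u/ → [+RTR]; 10 /ṭ/ is itself a trigger — this domain ends here.
Targets with no active source: positions 2 3 6 8 17 stay [-emphatic].
[+RTR] positions on the surface: 10 11 12 13.

4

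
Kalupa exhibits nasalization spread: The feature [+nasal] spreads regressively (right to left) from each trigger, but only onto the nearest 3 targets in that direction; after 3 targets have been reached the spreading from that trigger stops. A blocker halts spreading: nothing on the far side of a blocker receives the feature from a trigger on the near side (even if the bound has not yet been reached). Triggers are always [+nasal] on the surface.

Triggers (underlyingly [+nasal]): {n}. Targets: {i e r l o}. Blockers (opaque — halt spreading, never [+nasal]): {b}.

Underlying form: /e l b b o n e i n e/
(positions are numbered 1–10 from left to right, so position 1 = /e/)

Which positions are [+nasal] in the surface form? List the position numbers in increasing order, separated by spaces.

5 6 7 8 9

From /n/ at 6 leftward: 5 /o/ → [+nasal]; 4 /b/ blocks.
From /n/ at 9 leftward: 8 /i/ → [+nasal]; 7 /e/ → [+nasal]; 6 /n/ is itself a trigger — this domain ends here.
Targets with no active source: positions 1 2 10 stay [-nasal].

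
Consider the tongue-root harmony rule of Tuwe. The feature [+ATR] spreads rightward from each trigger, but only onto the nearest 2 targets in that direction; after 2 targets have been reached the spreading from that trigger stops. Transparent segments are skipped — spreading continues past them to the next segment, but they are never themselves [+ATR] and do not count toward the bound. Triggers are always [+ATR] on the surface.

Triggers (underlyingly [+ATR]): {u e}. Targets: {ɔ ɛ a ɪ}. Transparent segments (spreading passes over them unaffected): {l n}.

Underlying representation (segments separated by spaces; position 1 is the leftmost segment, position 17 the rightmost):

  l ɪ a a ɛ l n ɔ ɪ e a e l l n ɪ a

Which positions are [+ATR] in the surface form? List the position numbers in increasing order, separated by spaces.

From /e/ at 10 rightward: 11 /a/ → [+ATR]; 12 /e/ is itself a trigger — this domain ends here.
From /e/ at 12 rightward: 13 /l/ transparent; 14 /l/ transparent; 15 /n/ transparent; 16 /ɪ/ → [+ATR]; 17 /a/ → [+ATR]; bound reached.
Targets with no active source: positions 2 3 4 5 8 9 stay [-ATR].

10 11 12 16 17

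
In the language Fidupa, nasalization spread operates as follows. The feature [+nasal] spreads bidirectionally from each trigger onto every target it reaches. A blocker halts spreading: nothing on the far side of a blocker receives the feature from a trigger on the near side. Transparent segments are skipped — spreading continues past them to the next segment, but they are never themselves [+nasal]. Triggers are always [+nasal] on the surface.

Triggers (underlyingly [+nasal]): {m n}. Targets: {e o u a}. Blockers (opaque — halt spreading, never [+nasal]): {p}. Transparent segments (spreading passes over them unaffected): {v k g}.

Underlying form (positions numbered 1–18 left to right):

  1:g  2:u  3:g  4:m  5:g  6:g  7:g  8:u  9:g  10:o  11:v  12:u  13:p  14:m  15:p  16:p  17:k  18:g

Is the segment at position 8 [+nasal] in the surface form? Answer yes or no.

yes

From /m/ at 4 rightward: 5 /g/ transparent; 6 /g/ transparent; 7 /g/ transparent; 8 /u/ → [+nasal]; 9 /g/ transparent; 10 /o/ → [+nasal]; 11 /v/ transparent; 12 /u/ → [+nasal]; 13 /p/ blocks.
From /m/ at 4 leftward: 3 /g/ transparent; 2 /u/ → [+nasal]; 1 /g/ transparent; word edge.
From /m/ at 14 rightward: 15 /p/ blocks.
From /m/ at 14 leftward: 13 /p/ blocks.
[+nasal] positions on the surface: 2 4 8 10 12 14.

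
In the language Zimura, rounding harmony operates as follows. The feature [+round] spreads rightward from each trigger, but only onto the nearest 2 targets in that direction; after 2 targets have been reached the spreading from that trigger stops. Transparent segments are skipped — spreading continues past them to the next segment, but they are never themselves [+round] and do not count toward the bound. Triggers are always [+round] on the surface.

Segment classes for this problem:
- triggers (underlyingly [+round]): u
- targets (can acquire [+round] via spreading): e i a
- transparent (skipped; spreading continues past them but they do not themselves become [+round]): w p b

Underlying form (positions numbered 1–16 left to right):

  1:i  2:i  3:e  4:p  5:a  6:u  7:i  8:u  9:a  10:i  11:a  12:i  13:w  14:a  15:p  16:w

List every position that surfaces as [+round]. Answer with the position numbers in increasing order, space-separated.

6 7 8 9 10

From /u/ at 6 rightward: 7 /i/ → [+round]; 8 /u/ is itself a trigger — this domain ends here.
From /u/ at 8 rightward: 9 /a/ → [+round]; 10 /i/ → [+round]; bound reached.
Targets with no active source: positions 1 2 3 5 11 12 14 stay [-round].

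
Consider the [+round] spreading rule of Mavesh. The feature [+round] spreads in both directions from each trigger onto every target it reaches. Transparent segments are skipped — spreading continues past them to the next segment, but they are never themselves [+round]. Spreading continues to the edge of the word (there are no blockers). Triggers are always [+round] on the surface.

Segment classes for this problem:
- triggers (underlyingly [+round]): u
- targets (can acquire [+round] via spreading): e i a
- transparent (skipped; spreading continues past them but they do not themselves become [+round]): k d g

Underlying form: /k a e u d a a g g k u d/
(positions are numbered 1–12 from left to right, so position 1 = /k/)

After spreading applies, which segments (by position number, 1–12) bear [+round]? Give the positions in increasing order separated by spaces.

2 3 4 6 7 11

From /u/ at 4 rightward: 5 /d/ transparent; 6 /a/ → [+round]; 7 /a/ → [+round]; 8 /g/ transparent; 9 /g/ transparent; 10 /k/ transparent; 11 /u/ is itself a trigger — this domain ends here.
From /u/ at 4 leftward: 3 /e/ → [+round]; 2 /a/ → [+round]; 1 /k/ transparent; word edge.
From /u/ at 11 rightward: 12 /d/ transparent; word edge.
From /u/ at 11 leftward: 10 /k/ transparent; 9 /g/ transparent; 8 /g/ transparent; 7 /a/ → [+round]; 6 /a/ → [+round]; 5 /d/ transparent; 4 /u/ is itself a trigger — this domain ends here.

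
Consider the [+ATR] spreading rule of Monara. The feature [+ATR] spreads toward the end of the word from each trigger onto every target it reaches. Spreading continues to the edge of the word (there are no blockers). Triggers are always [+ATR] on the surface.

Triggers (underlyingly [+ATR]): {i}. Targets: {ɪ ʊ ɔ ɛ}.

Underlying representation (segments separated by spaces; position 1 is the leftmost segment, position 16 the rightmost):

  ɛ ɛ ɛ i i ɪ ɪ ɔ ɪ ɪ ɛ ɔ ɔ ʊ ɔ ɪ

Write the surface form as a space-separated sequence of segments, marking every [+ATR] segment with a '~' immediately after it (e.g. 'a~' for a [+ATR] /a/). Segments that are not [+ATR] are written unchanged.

From /i/ at 4 rightward: 5 /i/ is itself a trigger — this domain ends here.
From /i/ at 5 rightward: 6 /ɪ/ → [+ATR]; 7 /ɪ/ → [+ATR]; 8 /ɔ/ → [+ATR]; 9 /ɪ/ → [+ATR]; 10 /ɪ/ → [+ATR]; 11 /ɛ/ → [+ATR]; 12 /ɔ/ → [+ATR]; 13 /ɔ/ → [+ATR]; 14 /ʊ/ → [+ATR]; 15 /ɔ/ → [+ATR]; 16 /ɪ/ → [+ATR]; word edge.
Targets with no active source: positions 1 2 3 stay [-ATR].
[+ATR] positions on the surface: 4 5 6 7 8 9 10 11 12 13 14 15 16.

ɛ ɛ ɛ i~ i~ ɪ~ ɪ~ ɔ~ ɪ~ ɪ~ ɛ~ ɔ~ ɔ~ ʊ~ ɔ~ ɪ~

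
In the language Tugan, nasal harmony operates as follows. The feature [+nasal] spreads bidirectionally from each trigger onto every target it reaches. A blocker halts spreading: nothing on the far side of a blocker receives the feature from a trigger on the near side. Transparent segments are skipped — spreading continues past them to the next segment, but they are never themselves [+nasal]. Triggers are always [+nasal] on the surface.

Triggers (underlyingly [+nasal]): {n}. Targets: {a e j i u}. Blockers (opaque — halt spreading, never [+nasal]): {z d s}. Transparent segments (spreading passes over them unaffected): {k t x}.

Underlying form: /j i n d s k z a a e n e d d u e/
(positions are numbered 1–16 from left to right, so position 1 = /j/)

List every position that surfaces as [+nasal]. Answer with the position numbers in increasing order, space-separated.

From /n/ at 3 rightward: 4 /d/ blocks.
From /n/ at 3 leftward: 2 /i/ → [+nasal]; 1 /j/ → [+nasal]; word edge.
From /n/ at 11 rightward: 12 /e/ → [+nasal]; 13 /d/ blocks.
From /n/ at 11 leftward: 10 /e/ → [+nasal]; 9 /a/ → [+nasal]; 8 /a/ → [+nasal]; 7 /z/ blocks.
Targets with no active source: positions 15 16 stay [-nasal].

1 2 3 8 9 10 11 12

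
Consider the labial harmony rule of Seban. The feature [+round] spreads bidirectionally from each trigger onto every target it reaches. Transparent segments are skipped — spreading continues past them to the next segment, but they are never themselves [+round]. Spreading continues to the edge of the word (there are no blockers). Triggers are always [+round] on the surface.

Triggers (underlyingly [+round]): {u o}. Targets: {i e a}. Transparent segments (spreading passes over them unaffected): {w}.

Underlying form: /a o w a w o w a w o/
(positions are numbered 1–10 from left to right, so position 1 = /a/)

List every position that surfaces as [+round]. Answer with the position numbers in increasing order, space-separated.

1 2 4 6 8 10

From /o/ at 2 rightward: 3 /w/ transparent; 4 /a/ → [+round]; 5 /w/ transparent; 6 /o/ is itself a trigger — this domain ends here.
From /o/ at 2 leftward: 1 /a/ → [+round]; word edge.
From /o/ at 6 rightward: 7 /w/ transparent; 8 /a/ → [+round]; 9 /w/ transparent; 10 /o/ is itself a trigger — this domain ends here.
From /o/ at 6 leftward: 5 /w/ transparent; 4 /a/ → [+round]; 3 /w/ transparent; 2 /o/ is itself a trigger — this domain ends here.
From /o/ at 10 rightward: word edge.
From /o/ at 10 leftward: 9 /w/ transparent; 8 /a/ → [+round]; 7 /w/ transparent; 6 /o/ is itself a trigger — this domain ends here.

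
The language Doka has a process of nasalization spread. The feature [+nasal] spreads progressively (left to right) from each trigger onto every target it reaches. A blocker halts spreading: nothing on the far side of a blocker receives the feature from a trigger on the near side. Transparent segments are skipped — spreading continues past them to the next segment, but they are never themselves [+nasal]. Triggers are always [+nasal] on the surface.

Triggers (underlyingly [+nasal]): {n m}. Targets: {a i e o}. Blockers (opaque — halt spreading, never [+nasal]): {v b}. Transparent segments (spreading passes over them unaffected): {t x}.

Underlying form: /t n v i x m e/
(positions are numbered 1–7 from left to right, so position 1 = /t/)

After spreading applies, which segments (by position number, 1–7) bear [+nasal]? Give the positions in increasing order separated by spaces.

From /n/ at 2 rightward: 3 /v/ blocks.
From /m/ at 6 rightward: 7 /e/ → [+nasal]; word edge.
Target with no active source: position 4 stays [-nasal].

2 6 7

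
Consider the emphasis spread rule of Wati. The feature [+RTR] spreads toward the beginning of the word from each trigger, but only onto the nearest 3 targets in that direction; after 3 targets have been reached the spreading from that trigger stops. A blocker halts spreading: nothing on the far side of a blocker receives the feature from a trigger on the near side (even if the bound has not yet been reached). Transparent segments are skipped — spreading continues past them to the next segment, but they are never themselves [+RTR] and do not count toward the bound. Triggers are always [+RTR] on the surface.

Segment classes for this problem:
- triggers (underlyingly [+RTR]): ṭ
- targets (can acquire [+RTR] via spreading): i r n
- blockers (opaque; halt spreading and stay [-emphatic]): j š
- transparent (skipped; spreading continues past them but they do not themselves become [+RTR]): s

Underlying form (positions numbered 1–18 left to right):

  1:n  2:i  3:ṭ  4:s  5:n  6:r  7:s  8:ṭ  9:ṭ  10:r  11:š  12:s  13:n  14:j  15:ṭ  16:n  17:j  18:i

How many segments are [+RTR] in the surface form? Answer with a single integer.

8

From /ṭ/ at 3 leftward: 2 /i/ → [+RTR]; 1 /n/ → [+RTR]; word edge.
From /ṭ/ at 8 leftward: 7 /s/ transparent; 6 /r/ → [+RTR]; 5 /n/ → [+RTR]; 4 /s/ transparent; 3 /ṭ/ is itself a trigger — this domain ends here.
From /ṭ/ at 9 leftward: 8 /ṭ/ is itself a trigger — this domain ends here.
From /ṭ/ at 15 leftward: 14 /j/ blocks.
Targets with no active source: positions 10 13 16 18 stay [-emphatic].
[+RTR] positions on the surface: 1 2 3 5 6 8 9 15.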